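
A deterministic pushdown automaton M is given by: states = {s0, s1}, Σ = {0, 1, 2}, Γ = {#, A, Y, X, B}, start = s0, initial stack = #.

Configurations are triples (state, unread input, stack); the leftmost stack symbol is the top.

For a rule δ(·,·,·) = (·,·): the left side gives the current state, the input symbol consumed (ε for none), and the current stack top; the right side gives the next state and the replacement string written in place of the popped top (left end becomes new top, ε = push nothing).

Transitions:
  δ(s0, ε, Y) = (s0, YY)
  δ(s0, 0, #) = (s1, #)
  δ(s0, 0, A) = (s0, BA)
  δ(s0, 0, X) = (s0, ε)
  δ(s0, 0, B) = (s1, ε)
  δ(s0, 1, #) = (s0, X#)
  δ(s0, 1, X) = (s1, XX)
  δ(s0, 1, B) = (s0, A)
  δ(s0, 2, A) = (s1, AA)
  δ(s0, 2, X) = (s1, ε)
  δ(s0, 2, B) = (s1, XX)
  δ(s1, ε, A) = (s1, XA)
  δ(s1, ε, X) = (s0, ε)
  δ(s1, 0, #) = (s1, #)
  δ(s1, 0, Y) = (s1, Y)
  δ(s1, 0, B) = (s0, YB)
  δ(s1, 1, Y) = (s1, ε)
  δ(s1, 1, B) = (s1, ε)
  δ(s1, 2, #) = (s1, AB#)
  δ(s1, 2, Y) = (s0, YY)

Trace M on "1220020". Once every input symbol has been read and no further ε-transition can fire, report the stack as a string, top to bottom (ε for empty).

(s0, 1220020, #)
  read 1, top #: go to s0, push X# → (s0, 220020, X#)
  read 2, top X: go to s1, push ε → (s1, 20020, #)
  read 2, top #: go to s1, push AB# → (s1, 0020, AB#)
  ε-move, top A: go to s1, push XA → (s1, 0020, XAB#)
  ε-move, top X: go to s0, push ε → (s0, 0020, AB#)
  read 0, top A: go to s0, push BA → (s0, 020, BAB#)
  read 0, top B: go to s1, push ε → (s1, 20, AB#)
  ε-move, top A: go to s1, push XA → (s1, 20, XAB#)
  ε-move, top X: go to s0, push ε → (s0, 20, AB#)
  read 2, top A: go to s1, push AA → (s1, 0, AAB#)
  ε-move, top A: go to s1, push XA → (s1, 0, XAAB#)
  ε-move, top X: go to s0, push ε → (s0, 0, AAB#)
  read 0, top A: go to s0, push BA → (s0, ε, BAAB#)
All input consumed in state s0 with stack BAAB#.

BAAB#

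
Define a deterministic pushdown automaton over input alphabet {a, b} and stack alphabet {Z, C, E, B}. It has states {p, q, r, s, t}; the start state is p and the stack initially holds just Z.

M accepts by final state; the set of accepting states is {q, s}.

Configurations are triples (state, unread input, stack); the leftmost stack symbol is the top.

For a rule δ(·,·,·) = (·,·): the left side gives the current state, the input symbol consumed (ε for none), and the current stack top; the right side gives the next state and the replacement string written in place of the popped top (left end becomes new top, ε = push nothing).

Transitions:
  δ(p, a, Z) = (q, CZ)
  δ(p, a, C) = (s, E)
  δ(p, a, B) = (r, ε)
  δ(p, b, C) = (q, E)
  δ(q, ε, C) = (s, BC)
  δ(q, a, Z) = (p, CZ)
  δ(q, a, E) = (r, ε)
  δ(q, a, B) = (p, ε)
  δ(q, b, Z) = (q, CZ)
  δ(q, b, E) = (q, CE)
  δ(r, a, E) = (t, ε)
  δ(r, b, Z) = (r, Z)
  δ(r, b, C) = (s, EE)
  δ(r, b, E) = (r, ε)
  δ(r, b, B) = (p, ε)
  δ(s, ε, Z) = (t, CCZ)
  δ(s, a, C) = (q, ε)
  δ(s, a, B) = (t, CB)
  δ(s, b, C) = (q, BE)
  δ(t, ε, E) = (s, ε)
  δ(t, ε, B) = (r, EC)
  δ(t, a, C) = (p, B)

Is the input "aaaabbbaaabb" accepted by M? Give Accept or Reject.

(p, aaaabbbaaabb, Z)
  read a, top Z: go to q, push CZ → (q, aaabbbaaabb, CZ)
  ε-move, top C: go to s, push BC → (s, aaabbbaaabb, BCZ)
  read a, top B: go to t, push CB → (t, aabbbaaabb, CBCZ)
  read a, top C: go to p, push B → (p, abbbaaabb, BBCZ)
  read a, top B: go to r, push ε → (r, bbbaaabb, BCZ)
  read b, top B: go to p, push ε → (p, bbaaabb, CZ)
  read b, top C: go to q, push E → (q, baaabb, EZ)
  read b, top E: go to q, push CE → (q, aaabb, CEZ)
  ε-move, top C: go to s, push BC → (s, aaabb, BCEZ)
  read a, top B: go to t, push CB → (t, aabb, CBCEZ)
  read a, top C: go to p, push B → (p, abb, BBCEZ)
  read a, top B: go to r, push ε → (r, bb, BCEZ)
  read b, top B: go to p, push ε → (p, b, CEZ)
  read b, top C: go to q, push E → (q, ε, EEZ)
All input consumed; state q ∈ F.

Accept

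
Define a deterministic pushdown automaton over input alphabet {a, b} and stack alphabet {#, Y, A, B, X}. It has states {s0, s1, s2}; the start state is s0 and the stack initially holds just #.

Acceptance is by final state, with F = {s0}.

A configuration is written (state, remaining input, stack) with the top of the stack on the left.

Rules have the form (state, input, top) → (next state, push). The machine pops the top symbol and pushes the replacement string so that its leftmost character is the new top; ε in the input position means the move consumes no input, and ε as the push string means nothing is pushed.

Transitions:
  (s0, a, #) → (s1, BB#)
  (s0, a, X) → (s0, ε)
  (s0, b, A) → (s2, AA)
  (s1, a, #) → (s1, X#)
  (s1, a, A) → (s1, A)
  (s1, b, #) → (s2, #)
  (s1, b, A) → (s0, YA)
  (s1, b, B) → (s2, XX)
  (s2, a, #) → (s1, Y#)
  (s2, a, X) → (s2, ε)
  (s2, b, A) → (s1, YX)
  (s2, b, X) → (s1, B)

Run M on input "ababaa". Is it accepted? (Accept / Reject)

Reject

(s0, ababaa, #)
  read a, top #: go to s1, push BB# → (s1, babaa, BB#)
  read b, top B: go to s2, push XX → (s2, abaa, XXB#)
  read a, top X: go to s2, push ε → (s2, baa, XB#)
  read b, top X: go to s1, push B → (s1, aa, BB#)
No transition applies at (s1, aa, BB#); input not fully consumed.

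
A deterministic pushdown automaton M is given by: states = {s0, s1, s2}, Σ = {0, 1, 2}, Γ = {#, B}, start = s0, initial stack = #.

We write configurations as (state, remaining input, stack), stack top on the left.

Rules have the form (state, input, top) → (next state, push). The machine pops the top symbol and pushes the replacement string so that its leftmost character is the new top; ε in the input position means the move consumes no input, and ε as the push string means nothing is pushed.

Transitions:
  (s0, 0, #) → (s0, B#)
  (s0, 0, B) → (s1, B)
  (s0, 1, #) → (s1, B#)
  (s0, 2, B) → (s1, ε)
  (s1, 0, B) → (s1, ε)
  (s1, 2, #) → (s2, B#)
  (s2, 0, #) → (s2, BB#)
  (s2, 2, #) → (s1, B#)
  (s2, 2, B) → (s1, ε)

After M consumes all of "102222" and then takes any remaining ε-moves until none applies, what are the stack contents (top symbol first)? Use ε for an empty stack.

#

(s0, 102222, #)
  read 1, top #: go to s1, push B# → (s1, 02222, B#)
  read 0, top B: go to s1, push ε → (s1, 2222, #)
  read 2, top #: go to s2, push B# → (s2, 222, B#)
  read 2, top B: go to s1, push ε → (s1, 22, #)
  read 2, top #: go to s2, push B# → (s2, 2, B#)
  read 2, top B: go to s1, push ε → (s1, ε, #)
All input consumed in state s1 with stack #.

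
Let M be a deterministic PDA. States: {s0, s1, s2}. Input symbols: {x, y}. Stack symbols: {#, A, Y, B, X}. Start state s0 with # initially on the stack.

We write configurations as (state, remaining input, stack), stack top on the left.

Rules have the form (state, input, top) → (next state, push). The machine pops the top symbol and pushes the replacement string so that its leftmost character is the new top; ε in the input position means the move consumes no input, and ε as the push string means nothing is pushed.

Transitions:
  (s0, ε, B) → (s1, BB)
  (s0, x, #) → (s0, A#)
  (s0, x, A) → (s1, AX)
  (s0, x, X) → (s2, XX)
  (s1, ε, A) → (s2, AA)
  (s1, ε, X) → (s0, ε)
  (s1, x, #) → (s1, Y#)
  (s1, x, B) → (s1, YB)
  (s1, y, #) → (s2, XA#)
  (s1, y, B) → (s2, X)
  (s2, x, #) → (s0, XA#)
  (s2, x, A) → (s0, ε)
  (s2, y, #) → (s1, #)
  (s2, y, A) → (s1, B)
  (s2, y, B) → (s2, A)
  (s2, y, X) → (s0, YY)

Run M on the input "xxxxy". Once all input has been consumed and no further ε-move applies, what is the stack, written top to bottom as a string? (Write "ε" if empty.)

BAXX#

(s0, xxxxy, #)
  read x, top #: go to s0, push A# → (s0, xxxy, A#)
  read x, top A: go to s1, push AX → (s1, xxy, AX#)
  ε-move, top A: go to s2, push AA → (s2, xxy, AAX#)
  read x, top A: go to s0, push ε → (s0, xy, AX#)
  read x, top A: go to s1, push AX → (s1, y, AXX#)
  ε-move, top A: go to s2, push AA → (s2, y, AAXX#)
  read y, top A: go to s1, push B → (s1, ε, BAXX#)
All input consumed in state s1 with stack BAXX#.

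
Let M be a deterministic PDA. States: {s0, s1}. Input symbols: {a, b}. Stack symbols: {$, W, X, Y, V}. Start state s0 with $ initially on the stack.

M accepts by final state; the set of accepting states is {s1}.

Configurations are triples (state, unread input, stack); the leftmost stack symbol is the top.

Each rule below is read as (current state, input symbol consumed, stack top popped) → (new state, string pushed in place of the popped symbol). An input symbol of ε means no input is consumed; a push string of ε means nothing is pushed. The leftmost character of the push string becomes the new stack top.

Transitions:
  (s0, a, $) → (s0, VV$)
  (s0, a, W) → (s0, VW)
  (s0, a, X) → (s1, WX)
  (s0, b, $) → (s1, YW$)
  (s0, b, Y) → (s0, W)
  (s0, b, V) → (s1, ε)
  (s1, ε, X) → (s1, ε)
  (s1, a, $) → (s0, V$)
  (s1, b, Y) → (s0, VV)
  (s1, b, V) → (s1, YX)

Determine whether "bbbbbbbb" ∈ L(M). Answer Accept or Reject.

(s0, bbbbbbbb, $) ⊢ (s1, bbbbbbb, YW$) ⊢ (s0, bbbbbb, VVW$) ⊢ (s1, bbbbb, VW$) ⊢ (s1, bbbb, YXW$) ⊢ (s0, bbb, VVXW$) ⊢ (s1, bb, VXW$) ⊢ (s1, b, YXXW$) ⊢ (s0, ε, VVXXW$)
All input consumed; state s0 ∉ F and no further ε-move applies.

Reject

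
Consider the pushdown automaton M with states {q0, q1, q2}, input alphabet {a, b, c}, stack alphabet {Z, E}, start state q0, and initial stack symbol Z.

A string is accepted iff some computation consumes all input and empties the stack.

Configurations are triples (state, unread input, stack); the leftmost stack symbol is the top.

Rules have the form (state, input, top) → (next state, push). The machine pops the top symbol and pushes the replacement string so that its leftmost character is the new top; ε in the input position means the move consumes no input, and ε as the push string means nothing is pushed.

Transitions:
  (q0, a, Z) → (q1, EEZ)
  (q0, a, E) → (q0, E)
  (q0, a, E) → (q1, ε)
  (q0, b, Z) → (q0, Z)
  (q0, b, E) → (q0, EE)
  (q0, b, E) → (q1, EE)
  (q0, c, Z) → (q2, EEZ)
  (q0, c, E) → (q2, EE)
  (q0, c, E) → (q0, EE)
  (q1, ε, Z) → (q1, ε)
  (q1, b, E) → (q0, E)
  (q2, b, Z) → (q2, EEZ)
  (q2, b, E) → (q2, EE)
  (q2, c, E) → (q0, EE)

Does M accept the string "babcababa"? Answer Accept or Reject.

Accept

One accepting computation: (q0, babcababa, Z) ⊢ (q0, abcababa, Z) ⊢ (q1, bcababa, EEZ) ⊢ (q0, cababa, EEZ) ⊢ (q0, ababa, EEEZ) ⊢ (q1, baba, EEZ) ⊢ (q0, aba, EEZ) ⊢ (q1, ba, EZ) ⊢ (q0, a, EZ) ⊢ (q1, ε, Z) ⊢ (q1, ε, ε)
All input consumed and the stack is empty.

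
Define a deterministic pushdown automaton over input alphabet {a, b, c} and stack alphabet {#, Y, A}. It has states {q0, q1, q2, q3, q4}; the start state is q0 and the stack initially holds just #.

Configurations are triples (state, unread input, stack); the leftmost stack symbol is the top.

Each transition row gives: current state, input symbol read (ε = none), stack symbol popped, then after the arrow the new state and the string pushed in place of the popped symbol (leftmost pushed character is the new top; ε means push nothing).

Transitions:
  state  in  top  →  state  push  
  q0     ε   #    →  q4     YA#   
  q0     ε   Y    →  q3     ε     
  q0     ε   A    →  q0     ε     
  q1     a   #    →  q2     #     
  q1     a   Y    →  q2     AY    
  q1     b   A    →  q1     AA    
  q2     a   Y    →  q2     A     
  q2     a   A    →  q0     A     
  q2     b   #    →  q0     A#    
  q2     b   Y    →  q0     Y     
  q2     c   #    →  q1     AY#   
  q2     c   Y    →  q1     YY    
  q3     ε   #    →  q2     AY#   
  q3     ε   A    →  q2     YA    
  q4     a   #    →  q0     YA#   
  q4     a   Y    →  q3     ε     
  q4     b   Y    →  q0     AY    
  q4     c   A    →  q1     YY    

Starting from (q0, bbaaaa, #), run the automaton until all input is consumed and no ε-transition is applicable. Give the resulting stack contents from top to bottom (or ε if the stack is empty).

(q0, bbaaaa, #)
  ε-move, top #: go to q4, push YA# → (q4, bbaaaa, YA#)
  read b, top Y: go to q0, push AY → (q0, baaaa, AYA#)
  ε-move, top A: go to q0, push ε → (q0, baaaa, YA#)
  ε-move, top Y: go to q3, push ε → (q3, baaaa, A#)
  ε-move, top A: go to q2, push YA → (q2, baaaa, YA#)
  read b, top Y: go to q0, push Y → (q0, aaaa, YA#)
  ε-move, top Y: go to q3, push ε → (q3, aaaa, A#)
  ε-move, top A: go to q2, push YA → (q2, aaaa, YA#)
  read a, top Y: go to q2, push A → (q2, aaa, AA#)
  read a, top A: go to q0, push A → (q0, aa, AA#)
  ε-move, top A: go to q0, push ε → (q0, aa, A#)
  ε-move, top A: go to q0, push ε → (q0, aa, #)
  ε-move, top #: go to q4, push YA# → (q4, aa, YA#)
  read a, top Y: go to q3, push ε → (q3, a, A#)
  ε-move, top A: go to q2, push YA → (q2, a, YA#)
  read a, top Y: go to q2, push A → (q2, ε, AA#)
All input consumed in state q2 with stack AA#.

AA#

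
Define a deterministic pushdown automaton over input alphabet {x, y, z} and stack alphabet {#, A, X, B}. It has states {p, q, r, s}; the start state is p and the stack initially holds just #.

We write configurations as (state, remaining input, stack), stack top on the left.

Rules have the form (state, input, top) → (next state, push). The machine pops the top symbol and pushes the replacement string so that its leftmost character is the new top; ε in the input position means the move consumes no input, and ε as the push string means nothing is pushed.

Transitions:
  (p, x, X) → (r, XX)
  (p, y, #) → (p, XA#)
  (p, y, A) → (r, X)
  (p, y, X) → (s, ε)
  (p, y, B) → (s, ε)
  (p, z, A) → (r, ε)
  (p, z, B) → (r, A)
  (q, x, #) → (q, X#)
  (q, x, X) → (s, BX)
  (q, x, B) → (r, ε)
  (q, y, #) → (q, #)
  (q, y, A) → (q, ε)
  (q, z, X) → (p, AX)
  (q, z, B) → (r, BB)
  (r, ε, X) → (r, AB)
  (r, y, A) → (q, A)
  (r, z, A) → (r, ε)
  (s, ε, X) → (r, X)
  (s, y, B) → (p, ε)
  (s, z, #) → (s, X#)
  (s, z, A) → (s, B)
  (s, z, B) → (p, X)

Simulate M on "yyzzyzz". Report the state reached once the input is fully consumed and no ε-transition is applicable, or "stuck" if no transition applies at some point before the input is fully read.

r

(p, yyzzyzz, #) ⊢ (p, yzzyzz, XA#) ⊢ (s, zzyzz, A#) ⊢ (s, zyzz, B#) ⊢ (p, yzz, X#) ⊢ (s, zz, #) ⊢ (s, z, X#) ⊢ (r, z, X#) ⊢ (r, z, AB#) ⊢ (r, ε, B#)
All input consumed; M is in state r.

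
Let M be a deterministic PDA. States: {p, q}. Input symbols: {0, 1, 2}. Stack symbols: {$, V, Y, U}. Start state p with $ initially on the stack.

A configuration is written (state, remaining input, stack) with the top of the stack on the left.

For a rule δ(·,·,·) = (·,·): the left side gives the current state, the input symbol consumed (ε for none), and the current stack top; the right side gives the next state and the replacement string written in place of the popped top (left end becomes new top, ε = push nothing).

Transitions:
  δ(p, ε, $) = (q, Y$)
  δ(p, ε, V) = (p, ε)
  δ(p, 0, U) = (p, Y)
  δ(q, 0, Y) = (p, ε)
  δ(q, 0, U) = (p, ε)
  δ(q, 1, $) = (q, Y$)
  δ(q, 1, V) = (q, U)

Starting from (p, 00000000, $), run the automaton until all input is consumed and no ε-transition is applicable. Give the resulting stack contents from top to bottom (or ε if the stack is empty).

(p, 00000000, $) ⊢ (q, 00000000, Y$) ⊢ (p, 0000000, $) ⊢ (q, 0000000, Y$) ⊢ (p, 000000, $) ⊢ (q, 000000, Y$) ⊢ (p, 00000, $) ⊢ (q, 00000, Y$) ⊢ (p, 0000, $) ⊢ (q, 0000, Y$) ⊢ (p, 000, $) ⊢ (q, 000, Y$) ⊢ (p, 00, $) ⊢ (q, 00, Y$) ⊢ (p, 0, $) ⊢ (q, 0, Y$) ⊢ (p, ε, $) ⊢ (q, ε, Y$)
All input consumed in state q with stack Y$.

Y$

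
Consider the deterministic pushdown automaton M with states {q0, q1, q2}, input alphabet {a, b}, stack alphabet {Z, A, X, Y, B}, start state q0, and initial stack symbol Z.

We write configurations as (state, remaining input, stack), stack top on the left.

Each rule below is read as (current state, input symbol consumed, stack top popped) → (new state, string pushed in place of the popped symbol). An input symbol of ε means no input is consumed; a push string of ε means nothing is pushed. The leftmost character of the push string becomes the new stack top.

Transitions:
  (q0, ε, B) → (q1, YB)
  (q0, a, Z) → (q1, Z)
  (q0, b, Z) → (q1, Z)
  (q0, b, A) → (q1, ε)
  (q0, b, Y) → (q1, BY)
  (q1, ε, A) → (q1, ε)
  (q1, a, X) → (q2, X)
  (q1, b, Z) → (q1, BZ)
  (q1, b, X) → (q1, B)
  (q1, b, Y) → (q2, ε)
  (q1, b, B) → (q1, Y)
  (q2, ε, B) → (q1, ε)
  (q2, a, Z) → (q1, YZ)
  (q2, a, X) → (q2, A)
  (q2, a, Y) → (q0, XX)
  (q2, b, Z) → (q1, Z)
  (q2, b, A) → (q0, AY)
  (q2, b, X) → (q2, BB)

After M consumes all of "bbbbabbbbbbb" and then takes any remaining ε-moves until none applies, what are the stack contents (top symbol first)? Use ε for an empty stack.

(q0, bbbbabbbbbbb, Z)
  read b, top Z: go to q1, push Z → (q1, bbbabbbbbbb, Z)
  read b, top Z: go to q1, push BZ → (q1, bbabbbbbbb, BZ)
  read b, top B: go to q1, push Y → (q1, babbbbbbb, YZ)
  read b, top Y: go to q2, push ε → (q2, abbbbbbb, Z)
  read a, top Z: go to q1, push YZ → (q1, bbbbbbb, YZ)
  read b, top Y: go to q2, push ε → (q2, bbbbbb, Z)
  read b, top Z: go to q1, push Z → (q1, bbbbb, Z)
  read b, top Z: go to q1, push BZ → (q1, bbbb, BZ)
  read b, top B: go to q1, push Y → (q1, bbb, YZ)
  read b, top Y: go to q2, push ε → (q2, bb, Z)
  read b, top Z: go to q1, push Z → (q1, b, Z)
  read b, top Z: go to q1, push BZ → (q1, ε, BZ)
All input consumed in state q1 with stack BZ.

BZ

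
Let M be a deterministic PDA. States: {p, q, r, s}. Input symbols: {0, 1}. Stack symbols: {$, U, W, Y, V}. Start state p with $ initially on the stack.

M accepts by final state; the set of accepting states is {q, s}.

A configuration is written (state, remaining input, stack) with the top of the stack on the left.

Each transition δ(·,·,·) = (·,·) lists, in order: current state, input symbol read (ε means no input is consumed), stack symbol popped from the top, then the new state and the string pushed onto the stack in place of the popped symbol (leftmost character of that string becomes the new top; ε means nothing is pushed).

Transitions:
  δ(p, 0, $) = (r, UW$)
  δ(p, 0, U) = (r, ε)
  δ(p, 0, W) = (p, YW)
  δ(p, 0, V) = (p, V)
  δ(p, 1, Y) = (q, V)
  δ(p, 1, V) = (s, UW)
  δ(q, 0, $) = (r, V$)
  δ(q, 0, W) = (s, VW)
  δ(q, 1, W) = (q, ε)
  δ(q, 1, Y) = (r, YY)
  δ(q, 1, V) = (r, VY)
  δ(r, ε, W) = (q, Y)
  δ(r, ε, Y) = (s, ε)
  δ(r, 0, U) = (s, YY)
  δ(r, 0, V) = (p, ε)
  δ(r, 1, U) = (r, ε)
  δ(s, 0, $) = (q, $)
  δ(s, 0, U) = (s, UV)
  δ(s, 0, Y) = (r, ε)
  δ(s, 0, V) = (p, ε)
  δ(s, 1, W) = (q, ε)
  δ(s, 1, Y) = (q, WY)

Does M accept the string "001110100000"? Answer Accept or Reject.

(p, 001110100000, $)
  read 0, top $: go to r, push UW$ → (r, 01110100000, UW$)
  read 0, top U: go to s, push YY → (s, 1110100000, YYW$)
  read 1, top Y: go to q, push WY → (q, 110100000, WYYW$)
  read 1, top W: go to q, push ε → (q, 10100000, YYW$)
  read 1, top Y: go to r, push YY → (r, 0100000, YYYW$)
  ε-move, top Y: go to s, push ε → (s, 0100000, YYW$)
  read 0, top Y: go to r, push ε → (r, 100000, YW$)
  ε-move, top Y: go to s, push ε → (s, 100000, W$)
  read 1, top W: go to q, push ε → (q, 00000, $)
  read 0, top $: go to r, push V$ → (r, 0000, V$)
  read 0, top V: go to p, push ε → (p, 000, $)
  read 0, top $: go to r, push UW$ → (r, 00, UW$)
  read 0, top U: go to s, push YY → (s, 0, YYW$)
  read 0, top Y: go to r, push ε → (r, ε, YW$)
  ε-move, top Y: go to s, push ε → (s, ε, W$)
All input consumed; state s ∈ F.

Accept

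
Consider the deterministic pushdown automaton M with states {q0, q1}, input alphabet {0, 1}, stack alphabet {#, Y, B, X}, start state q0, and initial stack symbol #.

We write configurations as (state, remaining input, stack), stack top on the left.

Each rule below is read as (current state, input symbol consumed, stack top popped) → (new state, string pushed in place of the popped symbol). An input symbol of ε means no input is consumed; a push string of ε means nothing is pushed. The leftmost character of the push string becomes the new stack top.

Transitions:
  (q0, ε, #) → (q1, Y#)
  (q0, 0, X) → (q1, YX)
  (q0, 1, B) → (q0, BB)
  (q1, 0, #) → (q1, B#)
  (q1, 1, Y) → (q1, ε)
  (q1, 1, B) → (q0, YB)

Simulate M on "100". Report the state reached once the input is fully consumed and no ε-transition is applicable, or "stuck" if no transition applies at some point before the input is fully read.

(q0, 100, #)
  ε-move, top #: go to q1, push Y# → (q1, 100, Y#)
  read 1, top Y: go to q1, push ε → (q1, 00, #)
  read 0, top #: go to q1, push B# → (q1, 0, B#)
No transition for (q1, 0, top B); M blocks with input 0 remaining.

stuck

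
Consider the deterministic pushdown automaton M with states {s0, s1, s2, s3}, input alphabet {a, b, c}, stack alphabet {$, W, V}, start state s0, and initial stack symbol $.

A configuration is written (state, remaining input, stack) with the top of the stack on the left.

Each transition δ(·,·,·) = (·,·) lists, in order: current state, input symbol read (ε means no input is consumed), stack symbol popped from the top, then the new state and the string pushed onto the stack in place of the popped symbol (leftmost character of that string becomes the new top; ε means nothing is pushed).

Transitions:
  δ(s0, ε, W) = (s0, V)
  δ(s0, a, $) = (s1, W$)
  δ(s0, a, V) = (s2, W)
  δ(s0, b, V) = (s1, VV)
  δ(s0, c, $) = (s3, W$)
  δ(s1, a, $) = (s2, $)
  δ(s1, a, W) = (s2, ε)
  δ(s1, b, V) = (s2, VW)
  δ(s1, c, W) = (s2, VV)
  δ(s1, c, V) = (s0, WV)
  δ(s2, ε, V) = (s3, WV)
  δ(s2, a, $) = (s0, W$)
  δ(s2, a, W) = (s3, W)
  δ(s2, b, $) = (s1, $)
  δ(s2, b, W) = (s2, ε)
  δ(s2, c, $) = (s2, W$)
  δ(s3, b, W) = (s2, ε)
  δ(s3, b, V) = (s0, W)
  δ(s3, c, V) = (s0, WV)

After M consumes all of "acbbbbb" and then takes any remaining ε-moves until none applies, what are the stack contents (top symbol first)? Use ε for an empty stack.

WVV$

(s0, acbbbbb, $)
  read a, top $: go to s1, push W$ → (s1, cbbbbb, W$)
  read c, top W: go to s2, push VV → (s2, bbbbb, VV$)
  ε-move, top V: go to s3, push WV → (s3, bbbbb, WVV$)
  read b, top W: go to s2, push ε → (s2, bbbb, VV$)
  ε-move, top V: go to s3, push WV → (s3, bbbb, WVV$)
  read b, top W: go to s2, push ε → (s2, bbb, VV$)
  ε-move, top V: go to s3, push WV → (s3, bbb, WVV$)
  read b, top W: go to s2, push ε → (s2, bb, VV$)
  ε-move, top V: go to s3, push WV → (s3, bb, WVV$)
  read b, top W: go to s2, push ε → (s2, b, VV$)
  ε-move, top V: go to s3, push WV → (s3, b, WVV$)
  read b, top W: go to s2, push ε → (s2, ε, VV$)
  ε-move, top V: go to s3, push WV → (s3, ε, WVV$)
All input consumed in state s3 with stack WVV$.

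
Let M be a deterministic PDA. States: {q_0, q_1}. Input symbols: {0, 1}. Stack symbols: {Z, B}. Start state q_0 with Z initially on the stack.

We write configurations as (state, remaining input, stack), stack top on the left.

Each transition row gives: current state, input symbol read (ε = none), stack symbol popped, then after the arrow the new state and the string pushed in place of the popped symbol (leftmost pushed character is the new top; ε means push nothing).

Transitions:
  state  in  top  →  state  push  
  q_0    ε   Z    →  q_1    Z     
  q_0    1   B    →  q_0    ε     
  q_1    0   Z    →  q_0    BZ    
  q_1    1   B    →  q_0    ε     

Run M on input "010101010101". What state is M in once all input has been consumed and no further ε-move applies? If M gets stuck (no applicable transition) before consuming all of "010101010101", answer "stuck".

(q_0, 010101010101, Z) ⊢ (q_1, 010101010101, Z) ⊢ (q_0, 10101010101, BZ) ⊢ (q_0, 0101010101, Z) ⊢ (q_1, 0101010101, Z) ⊢ (q_0, 101010101, BZ) ⊢ (q_0, 01010101, Z) ⊢ (q_1, 01010101, Z) ⊢ (q_0, 1010101, BZ) ⊢ (q_0, 010101, Z) ⊢ (q_1, 010101, Z) ⊢ (q_0, 10101, BZ) ⊢ (q_0, 0101, Z) ⊢ (q_1, 0101, Z) ⊢ (q_0, 101, BZ) ⊢ (q_0, 01, Z) ⊢ (q_1, 01, Z) ⊢ (q_0, 1, BZ) ⊢ (q_0, ε, Z) ⊢ (q_1, ε, Z)
All input consumed; M is in state q_1.

q_1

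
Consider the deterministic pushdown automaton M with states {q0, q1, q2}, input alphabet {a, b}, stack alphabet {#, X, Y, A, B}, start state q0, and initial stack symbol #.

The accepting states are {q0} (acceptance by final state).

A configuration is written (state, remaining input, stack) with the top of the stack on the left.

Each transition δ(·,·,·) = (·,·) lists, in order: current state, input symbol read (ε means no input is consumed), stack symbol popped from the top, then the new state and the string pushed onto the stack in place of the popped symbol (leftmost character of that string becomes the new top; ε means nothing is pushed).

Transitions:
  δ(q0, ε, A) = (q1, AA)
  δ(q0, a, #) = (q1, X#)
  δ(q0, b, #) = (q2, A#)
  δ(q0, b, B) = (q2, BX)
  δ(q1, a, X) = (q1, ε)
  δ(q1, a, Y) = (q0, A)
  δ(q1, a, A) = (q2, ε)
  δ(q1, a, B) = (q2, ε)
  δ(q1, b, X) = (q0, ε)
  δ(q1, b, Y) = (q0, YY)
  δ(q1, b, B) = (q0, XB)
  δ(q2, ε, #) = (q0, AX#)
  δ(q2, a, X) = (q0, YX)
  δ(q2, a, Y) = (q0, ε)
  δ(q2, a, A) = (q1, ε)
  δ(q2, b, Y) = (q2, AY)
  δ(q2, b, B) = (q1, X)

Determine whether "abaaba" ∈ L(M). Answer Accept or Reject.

(q0, abaaba, #)
  read a, top #: go to q1, push X# → (q1, baaba, X#)
  read b, top X: go to q0, push ε → (q0, aaba, #)
  read a, top #: go to q1, push X# → (q1, aba, X#)
  read a, top X: go to q1, push ε → (q1, ba, #)
No transition applies at (q1, ba, #); input not fully consumed.

Reject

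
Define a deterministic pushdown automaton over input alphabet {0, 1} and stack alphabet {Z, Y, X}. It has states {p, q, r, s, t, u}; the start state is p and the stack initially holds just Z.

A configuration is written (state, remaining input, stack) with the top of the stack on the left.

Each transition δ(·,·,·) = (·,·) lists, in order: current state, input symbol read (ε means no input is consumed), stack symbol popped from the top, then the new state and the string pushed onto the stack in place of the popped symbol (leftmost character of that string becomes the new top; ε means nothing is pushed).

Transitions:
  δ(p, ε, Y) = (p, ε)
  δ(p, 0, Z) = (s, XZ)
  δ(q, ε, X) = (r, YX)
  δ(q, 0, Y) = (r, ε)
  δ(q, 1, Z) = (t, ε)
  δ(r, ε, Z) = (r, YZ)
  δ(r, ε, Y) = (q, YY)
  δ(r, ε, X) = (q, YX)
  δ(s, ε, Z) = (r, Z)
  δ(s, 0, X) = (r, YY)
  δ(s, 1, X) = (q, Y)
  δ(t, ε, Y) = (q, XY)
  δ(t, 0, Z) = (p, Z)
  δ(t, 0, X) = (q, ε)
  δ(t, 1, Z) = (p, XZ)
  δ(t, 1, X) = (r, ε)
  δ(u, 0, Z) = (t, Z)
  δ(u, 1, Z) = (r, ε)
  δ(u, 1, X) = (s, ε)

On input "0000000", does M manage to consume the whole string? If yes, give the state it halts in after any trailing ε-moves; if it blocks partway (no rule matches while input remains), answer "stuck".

q

(p, 0000000, Z)
  read 0, top Z: go to s, push XZ → (s, 000000, XZ)
  read 0, top X: go to r, push YY → (r, 00000, YYZ)
  ε-move, top Y: go to q, push YY → (q, 00000, YYYZ)
  read 0, top Y: go to r, push ε → (r, 0000, YYZ)
  ε-move, top Y: go to q, push YY → (q, 0000, YYYZ)
  read 0, top Y: go to r, push ε → (r, 000, YYZ)
  ε-move, top Y: go to q, push YY → (q, 000, YYYZ)
  read 0, top Y: go to r, push ε → (r, 00, YYZ)
  ε-move, top Y: go to q, push YY → (q, 00, YYYZ)
  read 0, top Y: go to r, push ε → (r, 0, YYZ)
  ε-move, top Y: go to q, push YY → (q, 0, YYYZ)
  read 0, top Y: go to r, push ε → (r, ε, YYZ)
  ε-move, top Y: go to q, push YY → (q, ε, YYYZ)
All input consumed; M is in state q.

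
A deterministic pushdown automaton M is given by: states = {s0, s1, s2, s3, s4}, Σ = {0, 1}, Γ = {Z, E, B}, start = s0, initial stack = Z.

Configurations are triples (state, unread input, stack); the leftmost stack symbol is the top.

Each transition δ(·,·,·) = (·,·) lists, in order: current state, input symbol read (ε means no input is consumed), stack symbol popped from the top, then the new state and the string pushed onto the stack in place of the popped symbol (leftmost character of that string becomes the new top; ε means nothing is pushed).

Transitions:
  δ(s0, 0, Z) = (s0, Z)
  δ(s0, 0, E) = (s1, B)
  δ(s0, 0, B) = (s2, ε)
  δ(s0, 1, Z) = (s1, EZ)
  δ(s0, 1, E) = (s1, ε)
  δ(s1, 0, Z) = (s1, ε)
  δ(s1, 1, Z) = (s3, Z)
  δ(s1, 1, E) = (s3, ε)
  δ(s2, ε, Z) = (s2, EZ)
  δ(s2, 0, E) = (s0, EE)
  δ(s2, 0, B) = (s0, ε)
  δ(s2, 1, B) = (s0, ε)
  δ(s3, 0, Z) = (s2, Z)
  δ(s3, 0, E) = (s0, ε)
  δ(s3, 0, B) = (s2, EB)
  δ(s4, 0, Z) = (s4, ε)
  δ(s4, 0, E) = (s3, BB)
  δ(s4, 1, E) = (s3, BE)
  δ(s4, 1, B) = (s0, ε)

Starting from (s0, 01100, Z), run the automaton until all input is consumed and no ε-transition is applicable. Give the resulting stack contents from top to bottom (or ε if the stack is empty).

(s0, 01100, Z) ⊢ (s0, 1100, Z) ⊢ (s1, 100, EZ) ⊢ (s3, 00, Z) ⊢ (s2, 0, Z) ⊢ (s2, 0, EZ) ⊢ (s0, ε, EEZ)
All input consumed in state s0 with stack EEZ.

EEZ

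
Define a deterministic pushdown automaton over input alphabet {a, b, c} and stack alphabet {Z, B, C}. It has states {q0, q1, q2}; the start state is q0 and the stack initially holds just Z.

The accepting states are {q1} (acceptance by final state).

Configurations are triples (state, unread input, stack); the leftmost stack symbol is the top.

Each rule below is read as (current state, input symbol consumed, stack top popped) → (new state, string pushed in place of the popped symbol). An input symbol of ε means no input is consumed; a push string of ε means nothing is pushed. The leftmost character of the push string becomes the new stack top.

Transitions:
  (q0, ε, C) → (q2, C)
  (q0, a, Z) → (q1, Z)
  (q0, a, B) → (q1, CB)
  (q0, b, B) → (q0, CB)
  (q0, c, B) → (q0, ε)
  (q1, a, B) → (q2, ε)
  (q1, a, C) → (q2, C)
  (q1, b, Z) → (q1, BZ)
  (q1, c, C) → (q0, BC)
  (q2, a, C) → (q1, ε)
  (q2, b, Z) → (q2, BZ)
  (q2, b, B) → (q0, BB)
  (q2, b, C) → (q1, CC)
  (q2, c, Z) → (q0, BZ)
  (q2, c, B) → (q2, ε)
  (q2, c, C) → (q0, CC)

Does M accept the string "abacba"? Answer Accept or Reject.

Accept

(q0, abacba, Z) ⊢ (q1, bacba, Z) ⊢ (q1, acba, BZ) ⊢ (q2, cba, Z) ⊢ (q0, ba, BZ) ⊢ (q0, a, CBZ) ⊢ (q2, a, CBZ) ⊢ (q1, ε, BZ)
All input consumed; state q1 ∈ F.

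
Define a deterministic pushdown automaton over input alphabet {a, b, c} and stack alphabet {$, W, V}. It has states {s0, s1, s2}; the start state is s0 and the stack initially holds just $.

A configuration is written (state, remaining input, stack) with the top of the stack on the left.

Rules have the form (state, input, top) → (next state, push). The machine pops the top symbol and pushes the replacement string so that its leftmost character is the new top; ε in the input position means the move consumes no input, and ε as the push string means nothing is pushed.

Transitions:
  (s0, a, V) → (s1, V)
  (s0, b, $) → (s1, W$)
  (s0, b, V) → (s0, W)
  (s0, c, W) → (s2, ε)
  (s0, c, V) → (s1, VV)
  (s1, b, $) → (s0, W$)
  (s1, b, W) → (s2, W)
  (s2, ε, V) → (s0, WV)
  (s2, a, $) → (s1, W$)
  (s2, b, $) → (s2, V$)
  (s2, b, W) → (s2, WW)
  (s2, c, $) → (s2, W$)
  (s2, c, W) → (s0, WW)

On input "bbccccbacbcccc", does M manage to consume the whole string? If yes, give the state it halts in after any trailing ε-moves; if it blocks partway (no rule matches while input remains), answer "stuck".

(s0, bbccccbacbcccc, $)
  read b, top $: go to s1, push W$ → (s1, bccccbacbcccc, W$)
  read b, top W: go to s2, push W → (s2, ccccbacbcccc, W$)
  read c, top W: go to s0, push WW → (s0, cccbacbcccc, WW$)
  read c, top W: go to s2, push ε → (s2, ccbacbcccc, W$)
  read c, top W: go to s0, push WW → (s0, cbacbcccc, WW$)
  read c, top W: go to s2, push ε → (s2, bacbcccc, W$)
  read b, top W: go to s2, push WW → (s2, acbcccc, WW$)
No transition for (s2, a, top W); M blocks with input acbcccc remaining.

stuck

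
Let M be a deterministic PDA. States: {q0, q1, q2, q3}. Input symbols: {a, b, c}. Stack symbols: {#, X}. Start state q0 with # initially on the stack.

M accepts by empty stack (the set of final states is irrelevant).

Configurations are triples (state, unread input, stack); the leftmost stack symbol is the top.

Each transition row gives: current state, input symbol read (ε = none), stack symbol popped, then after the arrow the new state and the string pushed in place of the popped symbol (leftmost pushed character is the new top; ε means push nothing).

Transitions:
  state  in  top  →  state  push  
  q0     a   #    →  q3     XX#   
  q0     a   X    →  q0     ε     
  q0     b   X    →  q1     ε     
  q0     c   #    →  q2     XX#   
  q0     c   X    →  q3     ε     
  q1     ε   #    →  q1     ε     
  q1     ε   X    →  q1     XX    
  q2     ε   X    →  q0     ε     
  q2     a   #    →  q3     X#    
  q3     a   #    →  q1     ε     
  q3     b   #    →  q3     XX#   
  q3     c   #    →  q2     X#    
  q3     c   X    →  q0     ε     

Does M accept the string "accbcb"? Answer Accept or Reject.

Accept

(q0, accbcb, #)
  read a, top #: go to q3, push XX# → (q3, ccbcb, XX#)
  read c, top X: go to q0, push ε → (q0, cbcb, X#)
  read c, top X: go to q3, push ε → (q3, bcb, #)
  read b, top #: go to q3, push XX# → (q3, cb, XX#)
  read c, top X: go to q0, push ε → (q0, b, X#)
  read b, top X: go to q1, push ε → (q1, ε, #)
  ε-move, top #: go to q1, push ε → (q1, ε, ε)
All input consumed and the stack is empty.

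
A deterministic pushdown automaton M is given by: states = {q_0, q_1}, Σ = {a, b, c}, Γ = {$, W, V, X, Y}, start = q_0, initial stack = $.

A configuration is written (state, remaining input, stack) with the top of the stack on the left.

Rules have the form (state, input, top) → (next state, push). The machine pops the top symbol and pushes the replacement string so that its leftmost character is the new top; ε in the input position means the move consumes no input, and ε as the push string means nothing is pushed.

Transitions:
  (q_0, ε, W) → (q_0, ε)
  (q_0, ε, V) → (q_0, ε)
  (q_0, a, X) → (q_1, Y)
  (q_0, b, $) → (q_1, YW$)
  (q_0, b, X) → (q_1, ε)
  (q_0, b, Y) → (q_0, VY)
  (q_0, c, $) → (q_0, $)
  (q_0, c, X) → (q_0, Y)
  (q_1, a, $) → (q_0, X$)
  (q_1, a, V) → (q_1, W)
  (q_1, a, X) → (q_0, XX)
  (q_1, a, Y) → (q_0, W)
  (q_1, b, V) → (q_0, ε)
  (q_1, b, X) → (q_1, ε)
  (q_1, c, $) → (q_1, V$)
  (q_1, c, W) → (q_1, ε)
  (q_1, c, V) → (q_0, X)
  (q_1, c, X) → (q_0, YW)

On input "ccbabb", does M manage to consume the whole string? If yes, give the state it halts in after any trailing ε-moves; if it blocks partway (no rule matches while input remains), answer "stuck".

(q_0, ccbabb, $)
  read c, top $: go to q_0, push $ → (q_0, cbabb, $)
  read c, top $: go to q_0, push $ → (q_0, babb, $)
  read b, top $: go to q_1, push YW$ → (q_1, abb, YW$)
  read a, top Y: go to q_0, push W → (q_0, bb, WW$)
  ε-move, top W: go to q_0, push ε → (q_0, bb, W$)
  ε-move, top W: go to q_0, push ε → (q_0, bb, $)
  read b, top $: go to q_1, push YW$ → (q_1, b, YW$)
No transition for (q_1, b, top Y); M blocks with input b remaining.

stuck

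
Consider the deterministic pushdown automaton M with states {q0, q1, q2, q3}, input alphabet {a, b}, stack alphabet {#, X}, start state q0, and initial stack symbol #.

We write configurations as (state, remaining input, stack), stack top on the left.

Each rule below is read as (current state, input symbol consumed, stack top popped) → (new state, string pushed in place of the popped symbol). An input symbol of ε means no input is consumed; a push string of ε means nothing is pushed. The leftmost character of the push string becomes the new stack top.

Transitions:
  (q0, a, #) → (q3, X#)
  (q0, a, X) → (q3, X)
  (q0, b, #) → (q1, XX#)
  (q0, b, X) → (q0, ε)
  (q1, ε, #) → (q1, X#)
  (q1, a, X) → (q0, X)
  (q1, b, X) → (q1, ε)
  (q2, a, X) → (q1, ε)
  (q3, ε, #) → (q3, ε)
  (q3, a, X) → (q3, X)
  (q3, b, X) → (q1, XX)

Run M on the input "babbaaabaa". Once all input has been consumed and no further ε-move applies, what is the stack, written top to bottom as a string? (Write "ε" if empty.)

(q0, babbaaabaa, #) ⊢ (q1, abbaaabaa, XX#) ⊢ (q0, bbaaabaa, XX#) ⊢ (q0, baaabaa, X#) ⊢ (q0, aaabaa, #) ⊢ (q3, aabaa, X#) ⊢ (q3, abaa, X#) ⊢ (q3, baa, X#) ⊢ (q1, aa, XX#) ⊢ (q0, a, XX#) ⊢ (q3, ε, XX#)
All input consumed in state q3 with stack XX#.

XX#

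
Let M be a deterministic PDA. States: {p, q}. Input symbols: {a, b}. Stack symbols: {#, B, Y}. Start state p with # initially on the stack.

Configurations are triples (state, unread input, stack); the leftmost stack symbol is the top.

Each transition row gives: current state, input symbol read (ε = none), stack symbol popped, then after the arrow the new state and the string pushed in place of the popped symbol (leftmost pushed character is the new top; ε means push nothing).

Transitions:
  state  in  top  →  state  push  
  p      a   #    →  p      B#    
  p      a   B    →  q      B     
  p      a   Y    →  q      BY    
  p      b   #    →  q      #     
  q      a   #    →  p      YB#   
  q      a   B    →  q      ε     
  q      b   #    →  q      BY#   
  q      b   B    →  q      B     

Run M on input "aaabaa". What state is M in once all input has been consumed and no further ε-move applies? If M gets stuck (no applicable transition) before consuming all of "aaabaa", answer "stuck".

stuck

(p, aaabaa, #)
  read a, top #: go to p, push B# → (p, aabaa, B#)
  read a, top B: go to q, push B → (q, abaa, B#)
  read a, top B: go to q, push ε → (q, baa, #)
  read b, top #: go to q, push BY# → (q, aa, BY#)
  read a, top B: go to q, push ε → (q, a, Y#)
No transition for (q, a, top Y); M blocks with input a remaining.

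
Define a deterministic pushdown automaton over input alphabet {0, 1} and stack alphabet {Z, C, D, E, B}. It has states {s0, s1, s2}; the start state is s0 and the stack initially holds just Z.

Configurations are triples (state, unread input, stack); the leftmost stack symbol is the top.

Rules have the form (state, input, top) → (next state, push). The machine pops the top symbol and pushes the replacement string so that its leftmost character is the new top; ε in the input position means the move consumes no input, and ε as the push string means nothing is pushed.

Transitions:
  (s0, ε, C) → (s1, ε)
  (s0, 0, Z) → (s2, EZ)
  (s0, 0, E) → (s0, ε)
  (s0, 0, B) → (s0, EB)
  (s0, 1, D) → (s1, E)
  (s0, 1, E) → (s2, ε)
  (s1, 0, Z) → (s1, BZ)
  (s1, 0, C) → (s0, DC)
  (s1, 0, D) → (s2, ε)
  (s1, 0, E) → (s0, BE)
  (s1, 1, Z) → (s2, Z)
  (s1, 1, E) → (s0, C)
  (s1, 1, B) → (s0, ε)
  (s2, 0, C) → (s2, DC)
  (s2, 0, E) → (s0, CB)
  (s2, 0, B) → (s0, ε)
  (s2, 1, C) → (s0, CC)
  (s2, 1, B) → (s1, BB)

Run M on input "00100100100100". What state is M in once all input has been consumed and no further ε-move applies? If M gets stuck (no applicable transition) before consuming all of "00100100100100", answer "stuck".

(s0, 00100100100100, Z) ⊢ (s2, 0100100100100, EZ) ⊢ (s0, 100100100100, CBZ) ⊢ (s1, 100100100100, BZ) ⊢ (s0, 00100100100, Z) ⊢ (s2, 0100100100, EZ) ⊢ (s0, 100100100, CBZ) ⊢ (s1, 100100100, BZ) ⊢ (s0, 00100100, Z) ⊢ (s2, 0100100, EZ) ⊢ (s0, 100100, CBZ) ⊢ (s1, 100100, BZ) ⊢ (s0, 00100, Z) ⊢ (s2, 0100, EZ) ⊢ (s0, 100, CBZ) ⊢ (s1, 100, BZ) ⊢ (s0, 00, Z) ⊢ (s2, 0, EZ) ⊢ (s0, ε, CBZ) ⊢ (s1, ε, BZ)
All input consumed; M is in state s1.

s1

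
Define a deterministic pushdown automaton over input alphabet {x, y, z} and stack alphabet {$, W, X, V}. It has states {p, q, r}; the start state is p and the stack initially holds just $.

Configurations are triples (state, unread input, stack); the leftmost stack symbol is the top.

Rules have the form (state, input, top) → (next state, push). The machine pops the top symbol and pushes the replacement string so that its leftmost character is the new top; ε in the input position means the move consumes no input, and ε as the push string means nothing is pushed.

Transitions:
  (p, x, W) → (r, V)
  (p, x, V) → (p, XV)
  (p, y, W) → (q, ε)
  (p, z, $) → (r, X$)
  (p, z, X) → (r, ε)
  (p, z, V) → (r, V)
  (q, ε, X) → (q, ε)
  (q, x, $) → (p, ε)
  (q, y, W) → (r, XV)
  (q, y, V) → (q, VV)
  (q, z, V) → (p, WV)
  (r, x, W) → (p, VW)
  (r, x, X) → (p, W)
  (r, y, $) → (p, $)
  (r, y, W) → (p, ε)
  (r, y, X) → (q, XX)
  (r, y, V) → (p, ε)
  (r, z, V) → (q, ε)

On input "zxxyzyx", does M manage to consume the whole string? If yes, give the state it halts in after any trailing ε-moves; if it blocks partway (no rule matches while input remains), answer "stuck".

(p, zxxyzyx, $)
  read z, top $: go to r, push X$ → (r, xxyzyx, X$)
  read x, top X: go to p, push W → (p, xyzyx, W$)
  read x, top W: go to r, push V → (r, yzyx, V$)
  read y, top V: go to p, push ε → (p, zyx, $)
  read z, top $: go to r, push X$ → (r, yx, X$)
  read y, top X: go to q, push XX → (q, x, XX$)
  ε-move, top X: go to q, push ε → (q, x, X$)
  ε-move, top X: go to q, push ε → (q, x, $)
  read x, top $: go to p, push ε → (p, ε, ε)
All input consumed; M is in state p.

p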